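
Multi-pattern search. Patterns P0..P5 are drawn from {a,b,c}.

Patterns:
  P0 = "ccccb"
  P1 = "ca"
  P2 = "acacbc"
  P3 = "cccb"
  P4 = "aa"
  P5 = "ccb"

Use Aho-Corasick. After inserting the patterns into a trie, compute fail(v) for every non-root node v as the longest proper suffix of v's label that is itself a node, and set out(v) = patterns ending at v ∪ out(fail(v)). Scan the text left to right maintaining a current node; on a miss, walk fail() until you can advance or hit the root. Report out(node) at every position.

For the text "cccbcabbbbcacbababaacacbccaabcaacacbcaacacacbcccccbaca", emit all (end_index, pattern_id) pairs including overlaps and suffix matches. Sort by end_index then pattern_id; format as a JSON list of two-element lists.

Construct AC machine:
Trie (insert patterns):
  0='ε' goto a→7 c→1
  1='c' goto a→6 c→2
  2='cc' goto b→15 c→3
  3='ccc' goto b→13 c→4
  4='cccc' goto b→5
  5='ccccb' goto ·  [P0 ends]
  6='ca' goto ·  [P1 ends]
  7='a' goto a→14 c→8
  8='ac' goto a→9
  9='aca' goto c→10
  10='acac' goto b→11
  11='acacb' goto c→12
  12='acacbc' goto ·  [P2 ends]
  13='cccb' goto ·  [P3 ends]
  14='aa' goto ·  [P4 ends]
  15='ccb' goto ·  [P5 ends]

BFS fail/out derivation:
  fail(1) 'c': from fail(0)=0 chase 'c': 0 ⇒ 0;  out=∅∪out(0)=∅
  fail(7) 'a': from fail(0)=0 chase 'a': 0 ⇒ 0;  out=∅∪out(0)=∅
  fail(2) 'cc': from fail(1)=0 chase 'c': 0 ⇒ 1;  out=∅∪out(1)=∅
  fail(6) 'ca': from fail(1)=0 chase 'a': 0 ⇒ 7;  out={1}∪out(7)={1}
  fail(8) 'ac': from fail(7)=0 chase 'c': 0 ⇒ 1;  out=∅∪out(1)=∅
  fail(14) 'aa': from fail(7)=0 chase 'a': 0 ⇒ 7;  out={4}∪out(7)={4}
  fail(3) 'ccc': from fail(2)=1 chase 'c': 1 ⇒ 2;  out=∅∪out(2)=∅
  fail(9) 'aca': from fail(8)=1 chase 'a': 1 ⇒ 6;  out=∅∪out(6)={1}
  fail(15) 'ccb': from fail(2)=1 chase 'b': 1→0 ⇒ 0;  out={5}∪out(0)={5}
  fail(4) 'cccc': from fail(3)=2 chase 'c': 2 ⇒ 3;  out=∅∪out(3)=∅
  fail(10) 'acac': from fail(9)=6 chase 'c': 6→7 ⇒ 8;  out=∅∪out(8)=∅
  fail(13) 'cccb': from fail(3)=2 chase 'b': 2 ⇒ 15;  out={3}∪out(15)={3,5}
  fail(5) 'ccccb': from fail(4)=3 chase 'b': 3 ⇒ 13;  out={0}∪out(13)={0,3,5}
  fail(11) 'acacb': from fail(10)=8 chase 'b': 8→1→0 ⇒ 0;  out=∅∪out(0)=∅
  fail(12) 'acacbc': from fail(11)=0 chase 'c': 0 ⇒ 1;  out={2}∪out(1)={2}

Run:
[0] read 'c'  n0⇒n1
[1] read 'c'  n1⇒n2
[2] read 'c'  n2⇒n3
[3] read 'b'  n3⇒n13  emit P3@[0:3],P5@[1:3]
[4] read 'c'  n13⇒n1 (via fail)
[5] read 'a'  n1⇒n6  emit P1@[4:5]
[6] read 'b'  n6⇒n0 (via fail)
[7] read 'b'  n0⇒n0
[8] read 'b'  n0⇒n0
[9] read 'b'  n0⇒n0
[10] read 'c'  n0⇒n1
[11] read 'a'  n1⇒n6  emit P1@[10:11]
[12] read 'c'  n6⇒n8 (via fail)
[13] read 'b'  n8⇒n0 (via fail)
[14] read 'a'  n0⇒n7
[15] read 'b'  n7⇒n0 (via fail)
[16] read 'a'  n0⇒n7
[17] read 'b'  n7⇒n0 (via fail)
[18] read 'a'  n0⇒n7
[19] read 'a'  n7⇒n14  emit P4@[18:19]
[20] read 'c'  n14⇒n8 (via fail)
[21] read 'a'  n8⇒n9  emit P1@[20:21]
[22] read 'c'  n9⇒n10
[23] read 'b'  n10⇒n11
[24] read 'c'  n11⇒n12  emit P2@[19:24]
[25] read 'c'  n12⇒n2 (via fail)
[26] read 'a'  n2⇒n6 (via fail)  emit P1@[25:26]
[27] read 'a'  n6⇒n14 (via fail)  emit P4@[26:27]
[28] read 'b'  n14⇒n0 (via fail)
[29] read 'c'  n0⇒n1
[30] read 'a'  n1⇒n6  emit P1@[29:30]
[31] read 'a'  n6⇒n14 (via fail)  emit P4@[30:31]
[32] read 'c'  n14⇒n8 (via fail)
[33] read 'a'  n8⇒n9  emit P1@[32:33]
[34] read 'c'  n9⇒n10
[35] read 'b'  n10⇒n11
[36] read 'c'  n11⇒n12  emit P2@[31:36]
[37] read 'a'  n12⇒n6 (via fail)  emit P1@[36:37]
[38] read 'a'  n6⇒n14 (via fail)  emit P4@[37:38]
[39] read 'c'  n14⇒n8 (via fail)
[40] read 'a'  n8⇒n9  emit P1@[39:40]
[41] read 'c'  n9⇒n10
[42] read 'a'  n10⇒n9 (via fail)  emit P1@[41:42]
[43] read 'c'  n9⇒n10
[44] read 'b'  n10⇒n11
[45] read 'c'  n11⇒n12  emit P2@[40:45]
[46] read 'c'  n12⇒n2 (via fail)
[47] read 'c'  n2⇒n3
[48] read 'c'  n3⇒n4
[49] read 'c'  n4⇒n4 (via fail)
[50] read 'b'  n4⇒n5  emit P0@[46:50],P3@[47:50],P5@[48:50]
[51] read 'a'  n5⇒n7 (via fail)
[52] read 'c'  n7⇒n8
[53] read 'a'  n8⇒n9  emit P1@[52:53]

Result: [[3,3],[3,5],[5,1],[11,1],[19,4],[21,1],[24,2],[26,1],[27,4],[30,1],[31,4],[33,1],[36,2],[37,1],[38,4],[40,1],[42,1],[45,2],[50,0],[50,3],[50,5],[53,1]]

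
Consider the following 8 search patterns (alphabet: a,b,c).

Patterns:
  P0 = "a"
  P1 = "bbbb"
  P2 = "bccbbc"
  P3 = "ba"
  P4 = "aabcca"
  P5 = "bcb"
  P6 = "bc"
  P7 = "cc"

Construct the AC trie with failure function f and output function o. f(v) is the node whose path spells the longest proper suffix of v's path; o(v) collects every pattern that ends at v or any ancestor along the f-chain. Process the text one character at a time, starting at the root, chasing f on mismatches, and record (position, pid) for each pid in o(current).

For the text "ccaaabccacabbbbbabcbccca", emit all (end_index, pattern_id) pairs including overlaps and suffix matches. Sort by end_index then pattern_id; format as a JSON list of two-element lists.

Construct AC machine:
Trie (insert patterns):
  0='ε' goto a→1 b→2 c→18
  1='a' goto a→12  ←P0
  2='b' goto a→11 b→3 c→6
  3='bb' goto b→4
  4='bbb' goto b→5
  5='bbbb' goto ·  ←P1
  6='bc' goto b→17 c→7  ←P6
  7='bcc' goto b→8
  8='bccb' goto b→9
  9='bccbb' goto c→10
  10='bccbbc' goto ·  ←P2
  11='ba' goto ·  ←P3
  12='aa' goto b→13
  13='aab' goto c→14
  14='aabc' goto c→15
  15='aabcc' goto a→16
  16='aabcca' goto ·  ←P4
  17='bcb' goto ·  ←P5
  18='c' goto c→19
  19='cc' goto ·  ←P7

BFS fail/out derivation:
  fail(1) 'a': from fail(0)=0 chase 'a': 0 ⇒ 0;  out={0}∪out(0)={0}
  fail(2) 'b': from fail(0)=0 chase 'b': 0 ⇒ 0;  out=∅∪out(0)=∅
  fail(18) 'c': from fail(0)=0 chase 'c': 0 ⇒ 0;  out=∅∪out(0)=∅
  fail(3) 'bb': from fail(2)=0 chase 'b': 0 ⇒ 2;  out=∅∪out(2)=∅
  fail(6) 'bc': from fail(2)=0 chase 'c': 0 ⇒ 18;  out={6}∪out(18)={6}
  fail(11) 'ba': from fail(2)=0 chase 'a': 0 ⇒ 1;  out={3}∪out(1)={0,3}
  fail(12) 'aa': from fail(1)=0 chase 'a': 0 ⇒ 1;  out=∅∪out(1)={0}
  fail(19) 'cc': from fail(18)=0 chase 'c': 0 ⇒ 18;  out={7}∪out(18)={7}
  fail(4) 'bbb': from fail(3)=2 chase 'b': 2 ⇒ 3;  out=∅∪out(3)=∅
  fail(7) 'bcc': from fail(6)=18 chase 'c': 18 ⇒ 19;  out=∅∪out(19)={7}
  fail(13) 'aab': from fail(12)=1 chase 'b': 1→0 ⇒ 2;  out=∅∪out(2)=∅
  fail(17) 'bcb': from fail(6)=18 chase 'b': 18→0 ⇒ 2;  out={5}∪out(2)={5}
  fail(5) 'bbbb': from fail(4)=3 chase 'b': 3 ⇒ 4;  out={1}∪out(4)={1}
  fail(8) 'bccb': from fail(7)=19 chase 'b': 19→18→0 ⇒ 2;  out=∅∪out(2)=∅
  fail(14) 'aabc': from fail(13)=2 chase 'c': 2 ⇒ 6;  out=∅∪out(6)={6}
  fail(9) 'bccbb': from fail(8)=2 chase 'b': 2 ⇒ 3;  out=∅∪out(3)=∅
  fail(15) 'aabcc': from fail(14)=6 chase 'c': 6 ⇒ 7;  out=∅∪out(7)={7}
  fail(10) 'bccbbc': from fail(9)=3 chase 'c': 3→2 ⇒ 6;  out={2}∪out(6)={2,6}
  fail(16) 'aabcca': from fail(15)=7 chase 'a': 7→19→18→0 ⇒ 1;  out={4}∪out(1)={0,4}

Run:
[0] read 'c'  n0⇒n18
[1] read 'c'  n18⇒n19  ** P7@[0:1]
[2] read 'a'  n19⇒n1 (fail-walked)  ** P0@[2:2]
[3] read 'a'  n1⇒n12  ** P0@[3:3]
[4] read 'a'  n12⇒n12 (fail-walked)  ** P0@[4:4]
[5] read 'b'  n12⇒n13
[6] read 'c'  n13⇒n14  ** P6@[5:6]
[7] read 'c'  n14⇒n15  ** P7@[6:7]
[8] read 'a'  n15⇒n16  ** P0@[8:8],P4@[3:8]
[9] read 'c'  n16⇒n18 (fail-walked)
[10] read 'a'  n18⇒n1 (fail-walked)  ** P0@[10:10]
[11] read 'b'  n1⇒n2 (fail-walked)
[12] read 'b'  n2⇒n3
[13] read 'b'  n3⇒n4
[14] read 'b'  n4⇒n5  ** P1@[11:14]
[15] read 'b'  n5⇒n5 (fail-walked)  ** P1@[12:15]
[16] read 'a'  n5⇒n11 (fail-walked)  ** P0@[16:16],P3@[15:16]
[17] read 'b'  n11⇒n2 (fail-walked)
[18] read 'c'  n2⇒n6  ** P6@[17:18]
[19] read 'b'  n6⇒n17  ** P5@[17:19]
[20] read 'c'  n17⇒n6 (fail-walked)  ** P6@[19:20]
[21] read 'c'  n6⇒n7  ** P7@[20:21]
[22] read 'c'  n7⇒n19 (fail-walked)  ** P7@[21:22]
[23] read 'a'  n19⇒n1 (fail-walked)  ** P0@[23:23]

Result: [[1,7],[2,0],[3,0],[4,0],[6,6],[7,7],[8,0],[8,4],[10,0],[14,1],[15,1],[16,0],[16,3],[18,6],[19,5],[20,6],[21,7],[22,7],[23,0]]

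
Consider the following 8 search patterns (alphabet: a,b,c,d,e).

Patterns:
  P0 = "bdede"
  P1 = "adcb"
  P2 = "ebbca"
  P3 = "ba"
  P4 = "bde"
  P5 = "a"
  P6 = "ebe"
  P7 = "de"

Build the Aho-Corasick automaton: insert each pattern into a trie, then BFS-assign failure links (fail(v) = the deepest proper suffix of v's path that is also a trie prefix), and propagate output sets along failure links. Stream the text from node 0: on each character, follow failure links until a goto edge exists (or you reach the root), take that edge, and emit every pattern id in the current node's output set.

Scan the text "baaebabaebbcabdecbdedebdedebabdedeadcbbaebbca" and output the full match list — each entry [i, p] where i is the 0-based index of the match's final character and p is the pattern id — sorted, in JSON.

Build:
Trie (insert patterns):
  0='ε' goto a→6 b→1 d→17 e→10
  1='b' goto a→15 d→2
  2='bd' goto e→3
  3='bde' goto d→4  [P4 ends]
  4='bded' goto e→5
  5='bdede' goto ·  [P0 ends]
  6='a' goto d→7  [P5 ends]
  7='ad' goto c→8
  8='adc' goto b→9
  9='adcb' goto ·  [P1 ends]
  10='e' goto b→11
  11='eb' goto b→12 e→16
  12='ebb' goto c→13
  13='ebbc' goto a→14
  14='ebbca' goto ·  [P2 ends]
  15='ba' goto ·  [P3 ends]
  16='ebe' goto ·  [P6 ends]
  17='d' goto e→18
  18='de' goto ·  [P7 ends]

BFS fail/out derivation:
  n1('b'): parent n0 fail=0; on 'b' 0 → fail=0;  out ∅∪∅=∅
  n6('a'): parent n0 fail=0; on 'a' 0 → fail=0;  out {5}∪∅={5}
  n10('e'): parent n0 fail=0; on 'e' 0 → fail=0;  out ∅∪∅=∅
  n17('d'): parent n0 fail=0; on 'd' 0 → fail=0;  out ∅∪∅=∅
  n2('bd'): parent n1 fail=0; on 'd' 0 → fail=17;  out ∅∪∅=∅
  n7('ad'): parent n6 fail=0; on 'd' 0 → fail=17;  out ∅∪∅=∅
  n11('eb'): parent n10 fail=0; on 'b' 0 → fail=1;  out ∅∪∅=∅
  n15('ba'): parent n1 fail=0; on 'a' 0 → fail=6;  out {3}∪{5}={3,5}
  n18('de'): parent n17 fail=0; on 'e' 0 → fail=10;  out {7}∪∅={7}
  n3('bde'): parent n2 fail=17; on 'e' 17 → fail=18;  out {4}∪{7}={4,7}
  n8('adc'): parent n7 fail=17; on 'c' 17→0 → fail=0;  out ∅∪∅=∅
  n12('ebb'): parent n11 fail=1; on 'b' 1→0 → fail=1;  out ∅∪∅=∅
  n16('ebe'): parent n11 fail=1; on 'e' 1→0 → fail=10;  out {6}∪∅={6}
  n4('bded'): parent n3 fail=18; on 'd' 18→10→0 → fail=17;  out ∅∪∅=∅
  n9('adcb'): parent n8 fail=0; on 'b' 0 → fail=1;  out {1}∪∅={1}
  n13('ebbc'): parent n12 fail=1; on 'c' 1→0 → fail=0;  out ∅∪∅=∅
  n5('bdede'): parent n4 fail=17; on 'e' 17 → fail=18;  out {0}∪{7}={0,7}
  n14('ebbca'): parent n13 fail=0; on 'a' 0 → fail=6;  out {2}∪{5}={2,5}

Run:
pos 0 'b': at 1
pos 1 'a': at 15  → match P3@[0:1],P5@[1:1]
pos 2 'a': at 6 (via fail)  → match P5@[2:2]
pos 3 'e': at 10 (via fail)
pos 4 'b': at 11
pos 5 'a': at 15 (via fail)  → match P3@[4:5],P5@[5:5]
pos 6 'b': at 1 (via fail)
pos 7 'a': at 15  → match P3@[6:7],P5@[7:7]
pos 8 'e': at 10 (via fail)
pos 9 'b': at 11
pos 10 'b': at 12
pos 11 'c': at 13
pos 12 'a': at 14  → match P2@[8:12],P5@[12:12]
pos 13 'b': at 1 (via fail)
pos 14 'd': at 2
pos 15 'e': at 3  → match P4@[13:15],P7@[14:15]
pos 16 'c': at 0 (via fail)
pos 17 'b': at 1
pos 18 'd': at 2
pos 19 'e': at 3  → match P4@[17:19],P7@[18:19]
pos 20 'd': at 4
pos 21 'e': at 5  → match P0@[17:21],P7@[20:21]
pos 22 'b': at 11 (via fail)
pos 23 'd': at 2 (via fail)
pos 24 'e': at 3  → match P4@[22:24],P7@[23:24]
pos 25 'd': at 4
pos 26 'e': at 5  → match P0@[22:26],P7@[25:26]
pos 27 'b': at 11 (via fail)
pos 28 'a': at 15 (via fail)  → match P3@[27:28],P5@[28:28]
pos 29 'b': at 1 (via fail)
pos 30 'd': at 2
pos 31 'e': at 3  → match P4@[29:31],P7@[30:31]
pos 32 'd': at 4
pos 33 'e': at 5  → match P0@[29:33],P7@[32:33]
pos 34 'a': at 6 (via fail)  → match P5@[34:34]
pos 35 'd': at 7
pos 36 'c': at 8
pos 37 'b': at 9  → match P1@[34:37]
pos 38 'b': at 1 (via fail)
pos 39 'a': at 15  → match P3@[38:39],P5@[39:39]
pos 40 'e': at 10 (via fail)
pos 41 'b': at 11
pos 42 'b': at 12
pos 43 'c': at 13
pos 44 'a': at 14  → match P2@[40:44],P5@[44:44]

All matches (sorted): [[1,3],[1,5],[2,5],[5,3],[5,5],[7,3],[7,5],[12,2],[12,5],[15,4],[15,7],[19,4],[19,7],[21,0],[21,7],[24,4],[24,7],[26,0],[26,7],[28,3],[28,5],[31,4],[31,7],[33,0],[33,7],[34,5],[37,1],[39,3],[39,5],[44,2],[44,5]]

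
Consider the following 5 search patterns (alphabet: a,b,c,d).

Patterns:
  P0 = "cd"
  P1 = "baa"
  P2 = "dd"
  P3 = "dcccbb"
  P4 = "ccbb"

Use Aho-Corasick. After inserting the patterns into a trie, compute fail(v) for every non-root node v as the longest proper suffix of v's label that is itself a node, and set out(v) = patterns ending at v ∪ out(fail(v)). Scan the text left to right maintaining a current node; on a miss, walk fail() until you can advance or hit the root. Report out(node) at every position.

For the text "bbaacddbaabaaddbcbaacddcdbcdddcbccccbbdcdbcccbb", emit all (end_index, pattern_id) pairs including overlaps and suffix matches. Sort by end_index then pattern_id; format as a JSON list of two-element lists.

Build:
Trie nodes:
  0='ε' goto b→3 c→1 d→6
  1='c' goto c→13 d→2
  2='cd' goto ·  [P0 ends]
  3='b' goto a→4
  4='ba' goto a→5
  5='baa' goto ·  [P1 ends]
  6='d' goto c→8 d→7
  7='dd' goto ·  [P2 ends]
  8='dc' goto c→9
  9='dcc' goto c→10
  10='dccc' goto b→11
  11='dcccb' goto b→12
  12='dcccbb' goto ·  [P3 ends]
  13='cc' goto b→14
  14='ccb' goto b→15
  15='ccbb' goto ·  [P4 ends]

BFS fail/out derivation:
  n1('c'): parent n0 fail=0; on 'c' 0 → fail=0;  out ∅∪∅=∅
  n3('b'): parent n0 fail=0; on 'b' 0 → fail=0;  out ∅∪∅=∅
  n6('d'): parent n0 fail=0; on 'd' 0 → fail=0;  out ∅∪∅=∅
  n2('cd'): parent n1 fail=0; on 'd' 0 → fail=6;  out {0}∪∅={0}
  n4('ba'): parent n3 fail=0; on 'a' 0 → fail=0;  out ∅∪∅=∅
  n7('dd'): parent n6 fail=0; on 'd' 0 → fail=6;  out {2}∪∅={2}
  n8('dc'): parent n6 fail=0; on 'c' 0 → fail=1;  out ∅∪∅=∅
  n13('cc'): parent n1 fail=0; on 'c' 0 → fail=1;  out ∅∪∅=∅
  n5('baa'): parent n4 fail=0; on 'a' 0 → fail=0;  out {1}∪∅={1}
  n9('dcc'): parent n8 fail=1; on 'c' 1 → fail=13;  out ∅∪∅=∅
  n14('ccb'): parent n13 fail=1; on 'b' 1→0 → fail=3;  out ∅∪∅=∅
  n10('dccc'): parent n9 fail=13; on 'c' 13→1 → fail=13;  out ∅∪∅=∅
  n15('ccbb'): parent n14 fail=3; on 'b' 3→0 → fail=3;  out {4}∪∅={4}
  n11('dcccb'): parent n10 fail=13; on 'b' 13 → fail=14;  out ∅∪∅=∅
  n12('dcccbb'): parent n11 fail=14; on 'b' 14 → fail=15;  out {3}∪{4}={3,4}

Text stream:
i=0 'b': node 0→3
i=1 'b': node 3→3 (fail-walked)
i=2 'a': node 3→4
i=3 'a': node 4→5  → match P1@[1:3]
i=4 'c': node 5→1 (fail-walked)
i=5 'd': node 1→2  → match P0@[4:5]
i=6 'd': node 2→7 (fail-walked)  → match P2@[5:6]
i=7 'b': node 7→3 (fail-walked)
i=8 'a': node 3→4
i=9 'a': node 4→5  → match P1@[7:9]
i=10 'b': node 5→3 (fail-walked)
i=11 'a': node 3→4
i=12 'a': node 4→5  → match P1@[10:12]
i=13 'd': node 5→6 (fail-walked)
i=14 'd': node 6→7  → match P2@[13:14]
i=15 'b': node 7→3 (fail-walked)
i=16 'c': node 3→1 (fail-walked)
i=17 'b': node 1→3 (fail-walked)
i=18 'a': node 3→4
i=19 'a': node 4→5  → match P1@[17:19]
i=20 'c': node 5→1 (fail-walked)
i=21 'd': node 1→2  → match P0@[20:21]
i=22 'd': node 2→7 (fail-walked)  → match P2@[21:22]
i=23 'c': node 7→8 (fail-walked)
i=24 'd': node 8→2 (fail-walked)  → match P0@[23:24]
i=25 'b': node 2→3 (fail-walked)
i=26 'c': node 3→1 (fail-walked)
i=27 'd': node 1→2  → match P0@[26:27]
i=28 'd': node 2→7 (fail-walked)  → match P2@[27:28]
i=29 'd': node 7→7 (fail-walked)  → match P2@[28:29]
i=30 'c': node 7→8 (fail-walked)
i=31 'b': node 8→3 (fail-walked)
i=32 'c': node 3→1 (fail-walked)
i=33 'c': node 1→13
i=34 'c': node 13→13 (fail-walked)
i=35 'c': node 13→13 (fail-walked)
i=36 'b': node 13→14
i=37 'b': node 14→15  → match P4@[34:37]
i=38 'd': node 15→6 (fail-walked)
i=39 'c': node 6→8
i=40 'd': node 8→2 (fail-walked)  → match P0@[39:40]
i=41 'b': node 2→3 (fail-walked)
i=42 'c': node 3→1 (fail-walked)
i=43 'c': node 1→13
i=44 'c': node 13→13 (fail-walked)
i=45 'b': node 13→14
i=46 'b': node 14→15  → match P4@[43:46]

Result: [[3,1],[5,0],[6,2],[9,1],[12,1],[14,2],[19,1],[21,0],[22,2],[24,0],[27,0],[28,2],[29,2],[37,4],[40,0],[46,4]]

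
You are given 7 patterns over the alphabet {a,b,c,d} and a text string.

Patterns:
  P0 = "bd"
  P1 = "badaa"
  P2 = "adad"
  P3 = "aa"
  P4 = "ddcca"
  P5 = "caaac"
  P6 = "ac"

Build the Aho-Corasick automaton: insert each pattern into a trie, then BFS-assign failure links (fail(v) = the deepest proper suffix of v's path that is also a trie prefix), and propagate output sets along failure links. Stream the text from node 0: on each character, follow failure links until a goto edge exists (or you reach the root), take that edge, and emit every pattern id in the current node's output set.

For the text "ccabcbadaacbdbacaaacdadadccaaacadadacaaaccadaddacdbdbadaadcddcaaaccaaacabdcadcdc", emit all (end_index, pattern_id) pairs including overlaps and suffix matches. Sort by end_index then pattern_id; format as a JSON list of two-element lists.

Construct AC machine:
Trie (insert patterns):
  n0 'ε': a→7 b→1 c→17 d→12
  n1 'b': a→3 d→2
  n2 'bd': ·  [P0 ends]
  n3 'ba': d→4
  n4 'bad': a→5
  n5 'bada': a→6
  n6 'badaa': ·  [P1 ends]
  n7 'a': a→11 c→22 d→8
  n8 'ad': a→9
  n9 'ada': d→10
  n10 'adad': ·  [P2 ends]
  n11 'aa': ·  [P3 ends]
  n12 'd': d→13
  n13 'dd': c→14
  n14 'ddc': c→15
  n15 'ddcc': a→16
  n16 'ddcca': ·  [P4 ends]
  n17 'c': a→18
  n18 'ca': a→19
  n19 'caa': a→20
  n20 'caaa': c→21
  n21 'caaac': ·  [P5 ends]
  n22 'ac': ·  [P6 ends]

Failure links (BFS by depth):
  n1('b'): parent n0 fail=0; on 'b' 0 → fail=0;  out ∅∪∅=∅
  n7('a'): parent n0 fail=0; on 'a' 0 → fail=0;  out ∅∪∅=∅
  n12('d'): parent n0 fail=0; on 'd' 0 → fail=0;  out ∅∪∅=∅
  n17('c'): parent n0 fail=0; on 'c' 0 → fail=0;  out ∅∪∅=∅
  n2('bd'): parent n1 fail=0; on 'd' 0 → fail=12;  out {0}∪∅={0}
  n3('ba'): parent n1 fail=0; on 'a' 0 → fail=7;  out ∅∪∅=∅
  n8('ad'): parent n7 fail=0; on 'd' 0 → fail=12;  out ∅∪∅=∅
  n11('aa'): parent n7 fail=0; on 'a' 0 → fail=7;  out {3}∪∅={3}
  n13('dd'): parent n12 fail=0; on 'd' 0 → fail=12;  out ∅∪∅=∅
  n18('ca'): parent n17 fail=0; on 'a' 0 → fail=7;  out ∅∪∅=∅
  n22('ac'): parent n7 fail=0; on 'c' 0 → fail=17;  out {6}∪∅={6}
  n4('bad'): parent n3 fail=7; on 'd' 7 → fail=8;  out ∅∪∅=∅
  n9('ada'): parent n8 fail=12; on 'a' 12→0 → fail=7;  out ∅∪∅=∅
  n14('ddc'): parent n13 fail=12; on 'c' 12→0 → fail=17;  out ∅∪∅=∅
  n19('caa'): parent n18 fail=7; on 'a' 7 → fail=11;  out ∅∪{3}={3}
  n5('bada'): parent n4 fail=8; on 'a' 8 → fail=9;  out ∅∪∅=∅
  n10('adad'): parent n9 fail=7; on 'd' 7 → fail=8;  out {2}∪∅={2}
  n15('ddcc'): parent n14 fail=17; on 'c' 17→0 → fail=17;  out ∅∪∅=∅
  n20('caaa'): parent n19 fail=11; on 'a' 11→7 → fail=11;  out ∅∪{3}={3}
  n6('badaa'): parent n5 fail=9; on 'a' 9→7 → fail=11;  out {1}∪{3}={1,3}
  n16('ddcca'): parent n15 fail=17; on 'a' 17 → fail=18;  out {4}∪∅={4}
  n21('caaac'): parent n20 fail=11; on 'c' 11→7 → fail=22;  out {5}∪{6}={5,6}

Run:
[0] read 'c'  n0⇒n17
[1] read 'c'  n17⇒n17 (fail-walked)
[2] read 'a'  n17⇒n18
[3] read 'b'  n18⇒n1 (fail-walked)
[4] read 'c'  n1⇒n17 (fail-walked)
[5] read 'b'  n17⇒n1 (fail-walked)
[6] read 'a'  n1⇒n3
[7] read 'd'  n3⇒n4
[8] read 'a'  n4⇒n5
[9] read 'a'  n5⇒n6  → match P1@[5:9],P3@[8:9]
[10] read 'c'  n6⇒n22 (fail-walked)  → match P6@[9:10]
[11] read 'b'  n22⇒n1 (fail-walked)
[12] read 'd'  n1⇒n2  → match P0@[11:12]
[13] read 'b'  n2⇒n1 (fail-walked)
[14] read 'a'  n1⇒n3
[15] read 'c'  n3⇒n22 (fail-walked)  → match P6@[14:15]
[16] read 'a'  n22⇒n18 (fail-walked)
[17] read 'a'  n18⇒n19  → match P3@[16:17]
[18] read 'a'  n19⇒n20  → match P3@[17:18]
[19] read 'c'  n20⇒n21  → match P5@[15:19],P6@[18:19]
[20] read 'd'  n21⇒n12 (fail-walked)
[21] read 'a'  n12⇒n7 (fail-walked)
[22] read 'd'  n7⇒n8
[23] read 'a'  n8⇒n9
[24] read 'd'  n9⇒n10  → match P2@[21:24]
[25] read 'c'  n10⇒n17 (fail-walked)
[26] read 'c'  n17⇒n17 (fail-walked)
[27] read 'a'  n17⇒n18
[28] read 'a'  n18⇒n19  → match P3@[27:28]
[29] read 'a'  n19⇒n20  → match P3@[28:29]
[30] read 'c'  n20⇒n21  → match P5@[26:30],P6@[29:30]
[31] read 'a'  n21⇒n18 (fail-walked)
[32] read 'd'  n18⇒n8 (fail-walked)
[33] read 'a'  n8⇒n9
[34] read 'd'  n9⇒n10  → match P2@[31:34]
[35] read 'a'  n10⇒n9 (fail-walked)
[36] read 'c'  n9⇒n22 (fail-walked)  → match P6@[35:36]
[37] read 'a'  n22⇒n18 (fail-walked)
[38] read 'a'  n18⇒n19  → match P3@[37:38]
[39] read 'a'  n19⇒n20  → match P3@[38:39]
[40] read 'c'  n20⇒n21  → match P5@[36:40],P6@[39:40]
[41] read 'c'  n21⇒n17 (fail-walked)
[42] read 'a'  n17⇒n18
[43] read 'd'  n18⇒n8 (fail-walked)
[44] read 'a'  n8⇒n9
[45] read 'd'  n9⇒n10  → match P2@[42:45]
[46] read 'd'  n10⇒n13 (fail-walked)
[47] read 'a'  n13⇒n7 (fail-walked)
[48] read 'c'  n7⇒n22  → match P6@[47:48]
[49] read 'd'  n22⇒n12 (fail-walked)
[50] read 'b'  n12⇒n1 (fail-walked)
[51] read 'd'  n1⇒n2  → match P0@[50:51]
[52] read 'b'  n2⇒n1 (fail-walked)
[53] read 'a'  n1⇒n3
[54] read 'd'  n3⇒n4
[55] read 'a'  n4⇒n5
[56] read 'a'  n5⇒n6  → match P1@[52:56],P3@[55:56]
[57] read 'd'  n6⇒n8 (fail-walked)
[58] read 'c'  n8⇒n17 (fail-walked)
[59] read 'd'  n17⇒n12 (fail-walked)
[60] read 'd'  n12⇒n13
[61] read 'c'  n13⇒n14
[62] read 'a'  n14⇒n18 (fail-walked)
[63] read 'a'  n18⇒n19  → match P3@[62:63]
[64] read 'a'  n19⇒n20  → match P3@[63:64]
[65] read 'c'  n20⇒n21  → match P5@[61:65],P6@[64:65]
[66] read 'c'  n21⇒n17 (fail-walked)
[67] read 'a'  n17⇒n18
[68] read 'a'  n18⇒n19  → match P3@[67:68]
[69] read 'a'  n19⇒n20  → match P3@[68:69]
[70] read 'c'  n20⇒n21  → match P5@[66:70],P6@[69:70]
[71] read 'a'  n21⇒n18 (fail-walked)
[72] read 'b'  n18⇒n1 (fail-walked)
[73] read 'd'  n1⇒n2  → match P0@[72:73]
[74] read 'c'  n2⇒n17 (fail-walked)
[75] read 'a'  n17⇒n18
[76] read 'd'  n18⇒n8 (fail-walked)
[77] read 'c'  n8⇒n17 (fail-walked)
[78] read 'd'  n17⇒n12 (fail-walked)
[79] read 'c'  n12⇒n17 (fail-walked)

Matches: [[9,1],[9,3],[10,6],[12,0],[15,6],[17,3],[18,3],[19,5],[19,6],[24,2],[28,3],[29,3],[30,5],[30,6],[34,2],[36,6],[38,3],[39,3],[40,5],[40,6],[45,2],[48,6],[51,0],[56,1],[56,3],[63,3],[64,3],[65,5],[65,6],[68,3],[69,3],[70,5],[70,6],[73,0]]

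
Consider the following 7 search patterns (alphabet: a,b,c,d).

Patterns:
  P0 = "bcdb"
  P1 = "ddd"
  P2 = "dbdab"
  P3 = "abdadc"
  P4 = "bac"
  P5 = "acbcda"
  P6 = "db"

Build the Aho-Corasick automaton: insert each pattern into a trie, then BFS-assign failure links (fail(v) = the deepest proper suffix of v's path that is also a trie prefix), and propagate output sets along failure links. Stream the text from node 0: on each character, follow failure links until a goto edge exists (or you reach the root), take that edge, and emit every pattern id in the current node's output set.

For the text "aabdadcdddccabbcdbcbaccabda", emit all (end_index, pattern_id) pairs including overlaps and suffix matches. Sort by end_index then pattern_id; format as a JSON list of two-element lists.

Build:
Trie (insert patterns):
  n0 'ε': a→12 b→1 d→5
  n1 'b': a→18 c→2
  n2 'bc': d→3
  n3 'bcd': b→4
  n4 'bcdb': ·  ←P0
  n5 'd': b→8 d→6
  n6 'dd': d→7
  n7 'ddd': ·  ←P1
  n8 'db': d→9  ←P6
  n9 'dbd': a→10
  n10 'dbda': b→11
  n11 'dbdab': ·  ←P2
  n12 'a': b→13 c→20
  n13 'ab': d→14
  n14 'abd': a→15
  n15 'abda': d→16
  n16 'abdad': c→17
  n17 'abdadc': ·  ←P3
  n18 'ba': c→19
  n19 'bac': ·  ←P4
  n20 'ac': b→21
  n21 'acb': c→22
  n22 'acbc': d→23
  n23 'acbcd': a→24
  n24 'acbcda': ·  ←P5

BFS fail/out derivation:
  fail(1) 'b': from fail(0)=0 chase 'b': 0 ⇒ 0;  out=∅∪out(0)=∅
  fail(5) 'd': from fail(0)=0 chase 'd': 0 ⇒ 0;  out=∅∪out(0)=∅
  fail(12) 'a': from fail(0)=0 chase 'a': 0 ⇒ 0;  out=∅∪out(0)=∅
  fail(2) 'bc': from fail(1)=0 chase 'c': 0 ⇒ 0;  out=∅∪out(0)=∅
  fail(6) 'dd': from fail(5)=0 chase 'd': 0 ⇒ 5;  out=∅∪out(5)=∅
  fail(8) 'db': from fail(5)=0 chase 'b': 0 ⇒ 1;  out={6}∪out(1)={6}
  fail(13) 'ab': from fail(12)=0 chase 'b': 0 ⇒ 1;  out=∅∪out(1)=∅
  fail(18) 'ba': from fail(1)=0 chase 'a': 0 ⇒ 12;  out=∅∪out(12)=∅
  fail(20) 'ac': from fail(12)=0 chase 'c': 0 ⇒ 0;  out=∅∪out(0)=∅
  fail(3) 'bcd': from fail(2)=0 chase 'd': 0 ⇒ 5;  out=∅∪out(5)=∅
  fail(7) 'ddd': from fail(6)=5 chase 'd': 5 ⇒ 6;  out={1}∪out(6)={1}
  fail(9) 'dbd': from fail(8)=1 chase 'd': 1→0 ⇒ 5;  out=∅∪out(5)=∅
  fail(14) 'abd': from fail(13)=1 chase 'd': 1→0 ⇒ 5;  out=∅∪out(5)=∅
  fail(19) 'bac': from fail(18)=12 chase 'c': 12 ⇒ 20;  out={4}∪out(20)={4}
  fail(21) 'acb': from fail(20)=0 chase 'b': 0 ⇒ 1;  out=∅∪out(1)=∅
  fail(4) 'bcdb': from fail(3)=5 chase 'b': 5 ⇒ 8;  out={0}∪out(8)={0,6}
  fail(10) 'dbda': from fail(9)=5 chase 'a': 5→0 ⇒ 12;  out=∅∪out(12)=∅
  fail(15) 'abda': from fail(14)=5 chase 'a': 5→0 ⇒ 12;  out=∅∪out(12)=∅
  fail(22) 'acbc': from fail(21)=1 chase 'c': 1 ⇒ 2;  out=∅∪out(2)=∅
  fail(11) 'dbdab': from fail(10)=12 chase 'b': 12 ⇒ 13;  out={2}∪out(13)={2}
  fail(16) 'abdad': from fail(15)=12 chase 'd': 12→0 ⇒ 5;  out=∅∪out(5)=∅
  fail(23) 'acbcd': from fail(22)=2 chase 'd': 2 ⇒ 3;  out=∅∪out(3)=∅
  fail(17) 'abdadc': from fail(16)=5 chase 'c': 5→0 ⇒ 0;  out={3}∪out(0)={3}
  fail(24) 'acbcda': from fail(23)=3 chase 'a': 3→5→0 ⇒ 12;  out={5}∪out(12)={5}

Run:
i=0 'a': node 0→12
i=1 'a': node 12→12 (via fail)
i=2 'b': node 12→13
i=3 'd': node 13→14
i=4 'a': node 14→15
i=5 'd': node 15→16
i=6 'c': node 16→17  → match P3@[1:6]
i=7 'd': node 17→5 (via fail)
i=8 'd': node 5→6
i=9 'd': node 6→7  → match P1@[7:9]
i=10 'c': node 7→0 (via fail)
i=11 'c': node 0→0
i=12 'a': node 0→12
i=13 'b': node 12→13
i=14 'b': node 13→1 (via fail)
i=15 'c': node 1→2
i=16 'd': node 2→3
i=17 'b': node 3→4  → match P0@[14:17],P6@[16:17]
i=18 'c': node 4→2 (via fail)
i=19 'b': node 2→1 (via fail)
i=20 'a': node 1→18
i=21 'c': node 18→19  → match P4@[19:21]
i=22 'c': node 19→0 (via fail)
i=23 'a': node 0→12
i=24 'b': node 12→13
i=25 'd': node 13→14
i=26 'a': node 14→15

All matches (sorted): [[6,3],[9,1],[17,0],[17,6],[21,4]]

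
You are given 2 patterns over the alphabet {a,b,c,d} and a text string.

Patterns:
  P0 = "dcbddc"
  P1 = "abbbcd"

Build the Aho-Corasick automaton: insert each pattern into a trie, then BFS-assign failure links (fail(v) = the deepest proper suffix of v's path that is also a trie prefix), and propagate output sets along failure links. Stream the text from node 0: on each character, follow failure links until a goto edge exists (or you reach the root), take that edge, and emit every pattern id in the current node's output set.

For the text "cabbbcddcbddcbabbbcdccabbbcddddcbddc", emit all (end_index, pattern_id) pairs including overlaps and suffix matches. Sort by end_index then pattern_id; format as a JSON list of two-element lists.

Build:
Trie nodes:
  0='ε' goto a→7 d→1
  1='d' goto c→2
  2='dc' goto b→3
  3='dcb' goto d→4
  4='dcbd' goto d→5
  5='dcbdd' goto c→6
  6='dcbddc' goto ·  [P0 ends]
  7='a' goto b→8
  8='ab' goto b→9
  9='abb' goto b→10
  10='abbb' goto c→11
  11='abbbc' goto d→12
  12='abbbcd' goto ·  [P1 ends]

Failure links (BFS by depth):
  fail(1) 'd': from fail(0)=0 chase 'd': 0 ⇒ 0;  out=∅∪out(0)=∅
  fail(7) 'a': from fail(0)=0 chase 'a': 0 ⇒ 0;  out=∅∪out(0)=∅
  fail(2) 'dc': from fail(1)=0 chase 'c': 0 ⇒ 0;  out=∅∪out(0)=∅
  fail(8) 'ab': from fail(7)=0 chase 'b': 0 ⇒ 0;  out=∅∪out(0)=∅
  fail(3) 'dcb': from fail(2)=0 chase 'b': 0 ⇒ 0;  out=∅∪out(0)=∅
  fail(9) 'abb': from fail(8)=0 chase 'b': 0 ⇒ 0;  out=∅∪out(0)=∅
  fail(4) 'dcbd': from fail(3)=0 chase 'd': 0 ⇒ 1;  out=∅∪out(1)=∅
  fail(10) 'abbb': from fail(9)=0 chase 'b': 0 ⇒ 0;  out=∅∪out(0)=∅
  fail(5) 'dcbdd': from fail(4)=1 chase 'd': 1→0 ⇒ 1;  out=∅∪out(1)=∅
  fail(11) 'abbbc': from fail(10)=0 chase 'c': 0 ⇒ 0;  out=∅∪out(0)=∅
  fail(6) 'dcbddc': from fail(5)=1 chase 'c': 1 ⇒ 2;  out={0}∪out(2)={0}
  fail(12) 'abbbcd': from fail(11)=0 chase 'd': 0 ⇒ 1;  out={1}∪out(1)={1}

Run:
pos 0 'c': at 0
pos 1 'a': at 7
pos 2 'b': at 8
pos 3 'b': at 9
pos 4 'b': at 10
pos 5 'c': at 11
pos 6 'd': at 12  emit P1@[1:6]
pos 7 'd': at 1 ·f
pos 8 'c': at 2
pos 9 'b': at 3
pos 10 'd': at 4
pos 11 'd': at 5
pos 12 'c': at 6  emit P0@[7:12]
pos 13 'b': at 3 ·f
pos 14 'a': at 7 ·f
pos 15 'b': at 8
pos 16 'b': at 9
pos 17 'b': at 10
pos 18 'c': at 11
pos 19 'd': at 12  emit P1@[14:19]
pos 20 'c': at 2 ·f
pos 21 'c': at 0 ·f
pos 22 'a': at 7
pos 23 'b': at 8
pos 24 'b': at 9
pos 25 'b': at 10
pos 26 'c': at 11
pos 27 'd': at 12  emit P1@[22:27]
pos 28 'd': at 1 ·f
pos 29 'd': at 1 ·f
pos 30 'd': at 1 ·f
pos 31 'c': at 2
pos 32 'b': at 3
pos 33 'd': at 4
pos 34 'd': at 5
pos 35 'c': at 6  emit P0@[30:35]

Result: [[6,1],[12,0],[19,1],[27,1],[35,0]]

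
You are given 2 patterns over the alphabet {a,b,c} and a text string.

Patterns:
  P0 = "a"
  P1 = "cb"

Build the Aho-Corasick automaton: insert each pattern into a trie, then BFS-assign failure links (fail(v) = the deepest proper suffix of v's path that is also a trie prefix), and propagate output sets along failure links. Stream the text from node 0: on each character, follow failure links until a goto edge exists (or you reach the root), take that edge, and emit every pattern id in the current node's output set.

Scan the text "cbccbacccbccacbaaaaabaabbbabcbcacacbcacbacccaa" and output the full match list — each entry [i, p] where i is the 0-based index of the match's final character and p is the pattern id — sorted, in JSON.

Construct AC machine:
Trie nodes:
  n0 'ε': a→1 c→2
  n1 'a': ·  [P0 ends]
  n2 'c': b→3
  n3 'cb': ·  [P1 ends]

Failure links (BFS by depth):
  fail(1) 'a': from fail(0)=0 chase 'a': 0 ⇒ 0;  out={0}∪out(0)={0}
  fail(2) 'c': from fail(0)=0 chase 'c': 0 ⇒ 0;  out=∅∪out(0)=∅
  fail(3) 'cb': from fail(2)=0 chase 'b': 0 ⇒ 0;  out={1}∪out(0)={1}

Text stream:
i=0 'c': node 0→2
i=1 'b': node 2→3  emit P1@[0:1]
i=2 'c': node 3→2 (fail-walked)
i=3 'c': node 2→2 (fail-walked)
i=4 'b': node 2→3  emit P1@[3:4]
i=5 'a': node 3→1 (fail-walked)  emit P0@[5:5]
i=6 'c': node 1→2 (fail-walked)
i=7 'c': node 2→2 (fail-walked)
i=8 'c': node 2→2 (fail-walked)
i=9 'b': node 2→3  emit P1@[8:9]
i=10 'c': node 3→2 (fail-walked)
i=11 'c': node 2→2 (fail-walked)
i=12 'a': node 2→1 (fail-walked)  emit P0@[12:12]
i=13 'c': node 1→2 (fail-walked)
i=14 'b': node 2→3  emit P1@[13:14]
i=15 'a': node 3→1 (fail-walked)  emit P0@[15:15]
i=16 'a': node 1→1 (fail-walked)  emit P0@[16:16]
i=17 'a': node 1→1 (fail-walked)  emit P0@[17:17]
i=18 'a': node 1→1 (fail-walked)  emit P0@[18:18]
i=19 'a': node 1→1 (fail-walked)  emit P0@[19:19]
i=20 'b': node 1→0 (fail-walked)
i=21 'a': node 0→1  emit P0@[21:21]
i=22 'a': node 1→1 (fail-walked)  emit P0@[22:22]
i=23 'b': node 1→0 (fail-walked)
i=24 'b': node 0→0
i=25 'b': node 0→0
i=26 'a': node 0→1  emit P0@[26:26]
i=27 'b': node 1→0 (fail-walked)
i=28 'c': node 0→2
i=29 'b': node 2→3  emit P1@[28:29]
i=30 'c': node 3→2 (fail-walked)
i=31 'a': node 2→1 (fail-walked)  emit P0@[31:31]
i=32 'c': node 1→2 (fail-walked)
i=33 'a': node 2→1 (fail-walked)  emit P0@[33:33]
i=34 'c': node 1→2 (fail-walked)
i=35 'b': node 2→3  emit P1@[34:35]
i=36 'c': node 3→2 (fail-walked)
i=37 'a': node 2→1 (fail-walked)  emit P0@[37:37]
i=38 'c': node 1→2 (fail-walked)
i=39 'b': node 2→3  emit P1@[38:39]
i=40 'a': node 3→1 (fail-walked)  emit P0@[40:40]
i=41 'c': node 1→2 (fail-walked)
i=42 'c': node 2→2 (fail-walked)
i=43 'c': node 2→2 (fail-walked)
i=44 'a': node 2→1 (fail-walked)  emit P0@[44:44]
i=45 'a': node 1→1 (fail-walked)  emit P0@[45:45]

Result: [[1,1],[4,1],[5,0],[9,1],[12,0],[14,1],[15,0],[16,0],[17,0],[18,0],[19,0],[21,0],[22,0],[26,0],[29,1],[31,0],[33,0],[35,1],[37,0],[39,1],[40,0],[44,0],[45,0]]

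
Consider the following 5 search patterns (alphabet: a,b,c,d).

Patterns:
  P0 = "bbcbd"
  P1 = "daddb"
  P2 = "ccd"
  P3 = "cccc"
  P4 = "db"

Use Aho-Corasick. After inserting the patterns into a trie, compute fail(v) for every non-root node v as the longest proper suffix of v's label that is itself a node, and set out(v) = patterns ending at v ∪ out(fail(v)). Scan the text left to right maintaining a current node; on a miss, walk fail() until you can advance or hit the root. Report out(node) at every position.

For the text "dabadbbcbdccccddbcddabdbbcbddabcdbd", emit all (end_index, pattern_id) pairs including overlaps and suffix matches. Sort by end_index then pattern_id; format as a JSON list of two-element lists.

Build:
Trie nodes:
  0='ε' goto b→1 c→11 d→6
  1='b' goto b→2
  2='bb' goto c→3
  3='bbc' goto b→4
  4='bbcb' goto d→5
  5='bbcbd' goto ·  [P0 ends]
  6='d' goto a→7 b→16
  7='da' goto d→8
  8='dad' goto d→9
  9='dadd' goto b→10
  10='daddb' goto ·  [P1 ends]
  11='c' goto c→12
  12='cc' goto c→14 d→13
  13='ccd' goto ·  [P2 ends]
  14='ccc' goto c→15
  15='cccc' goto ·  [P3 ends]
  16='db' goto ·  [P4 ends]

BFS fail/out derivation:
  fail(1) 'b': from fail(0)=0 chase 'b': 0 ⇒ 0;  out=∅∪out(0)=∅
  fail(6) 'd': from fail(0)=0 chase 'd': 0 ⇒ 0;  out=∅∪out(0)=∅
  fail(11) 'c': from fail(0)=0 chase 'c': 0 ⇒ 0;  out=∅∪out(0)=∅
  fail(2) 'bb': from fail(1)=0 chase 'b': 0 ⇒ 1;  out=∅∪out(1)=∅
  fail(7) 'da': from fail(6)=0 chase 'a': 0 ⇒ 0;  out=∅∪out(0)=∅
  fail(12) 'cc': from fail(11)=0 chase 'c': 0 ⇒ 11;  out=∅∪out(11)=∅
  fail(16) 'db': from fail(6)=0 chase 'b': 0 ⇒ 1;  out={4}∪out(1)={4}
  fail(3) 'bbc': from fail(2)=1 chase 'c': 1→0 ⇒ 11;  out=∅∪out(11)=∅
  fail(8) 'dad': from fail(7)=0 chase 'd': 0 ⇒ 6;  out=∅∪out(6)=∅
  fail(13) 'ccd': from fail(12)=11 chase 'd': 11→0 ⇒ 6;  out={2}∪out(6)={2}
  fail(14) 'ccc': from fail(12)=11 chase 'c': 11 ⇒ 12;  out=∅∪out(12)=∅
  fail(4) 'bbcb': from fail(3)=11 chase 'b': 11→0 ⇒ 1;  out=∅∪out(1)=∅
  fail(9) 'dadd': from fail(8)=6 chase 'd': 6→0 ⇒ 6;  out=∅∪out(6)=∅
  fail(15) 'cccc': from fail(14)=12 chase 'c': 12 ⇒ 14;  out={3}∪out(14)={3}
  fail(5) 'bbcbd': from fail(4)=1 chase 'd': 1→0 ⇒ 6;  out={0}∪out(6)={0}
  fail(10) 'daddb': from fail(9)=6 chase 'b': 6 ⇒ 16;  out={1}∪out(16)={1,4}

Run:
pos 0 'd': at 6
pos 1 'a': at 7
pos 2 'b': at 1 ·f
pos 3 'a': at 0 ·f
pos 4 'd': at 6
pos 5 'b': at 16  → match P4@[4:5]
pos 6 'b': at 2 ·f
pos 7 'c': at 3
pos 8 'b': at 4
pos 9 'd': at 5  → match P0@[5:9]
pos 10 'c': at 11 ·f
pos 11 'c': at 12
pos 12 'c': at 14
pos 13 'c': at 15  → match P3@[10:13]
pos 14 'd': at 13 ·f  → match P2@[12:14]
pos 15 'd': at 6 ·f
pos 16 'b': at 16  → match P4@[15:16]
pos 17 'c': at 11 ·f
pos 18 'd': at 6 ·f
pos 19 'd': at 6 ·f
pos 20 'a': at 7
pos 21 'b': at 1 ·f
pos 22 'd': at 6 ·f
pos 23 'b': at 16  → match P4@[22:23]
pos 24 'b': at 2 ·f
pos 25 'c': at 3
pos 26 'b': at 4
pos 27 'd': at 5  → match P0@[23:27]
pos 28 'd': at 6 ·f
pos 29 'a': at 7
pos 30 'b': at 1 ·f
pos 31 'c': at 11 ·f
pos 32 'd': at 6 ·f
pos 33 'b': at 16  → match P4@[32:33]
pos 34 'd': at 6 ·f

All matches (sorted): [[5,4],[9,0],[13,3],[14,2],[16,4],[23,4],[27,0],[33,4]]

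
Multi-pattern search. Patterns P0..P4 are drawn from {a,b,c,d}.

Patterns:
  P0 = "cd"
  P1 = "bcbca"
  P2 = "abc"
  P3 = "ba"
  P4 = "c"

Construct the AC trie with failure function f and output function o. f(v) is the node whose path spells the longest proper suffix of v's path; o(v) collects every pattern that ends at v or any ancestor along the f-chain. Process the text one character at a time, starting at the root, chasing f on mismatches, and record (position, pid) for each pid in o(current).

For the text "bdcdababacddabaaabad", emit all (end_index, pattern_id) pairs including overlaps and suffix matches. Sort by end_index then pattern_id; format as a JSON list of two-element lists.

Build:
Trie nodes:
  0='ε' goto a→8 b→3 c→1
  1='c' goto d→2  ←P4
  2='cd' goto ·  ←P0
  3='b' goto a→11 c→4
  4='bc' goto b→5
  5='bcb' goto c→6
  6='bcbc' goto a→7
  7='bcbca' goto ·  ←P1
  8='a' goto b→9
  9='ab' goto c→10
  10='abc' goto ·  ←P2
  11='ba' goto ·  ←P3

Failure links (BFS by depth):
  fail(1) 'c': from fail(0)=0 chase 'c': 0 ⇒ 0;  out={4}∪out(0)={4}
  fail(3) 'b': from fail(0)=0 chase 'b': 0 ⇒ 0;  out=∅∪out(0)=∅
  fail(8) 'a': from fail(0)=0 chase 'a': 0 ⇒ 0;  out=∅∪out(0)=∅
  fail(2) 'cd': from fail(1)=0 chase 'd': 0 ⇒ 0;  out={0}∪out(0)={0}
  fail(4) 'bc': from fail(3)=0 chase 'c': 0 ⇒ 1;  out=∅∪out(1)={4}
  fail(9) 'ab': from fail(8)=0 chase 'b': 0 ⇒ 3;  out=∅∪out(3)=∅
  fail(11) 'ba': from fail(3)=0 chase 'a': 0 ⇒ 8;  out={3}∪out(8)={3}
  fail(5) 'bcb': from fail(4)=1 chase 'b': 1→0 ⇒ 3;  out=∅∪out(3)=∅
  fail(10) 'abc': from fail(9)=3 chase 'c': 3 ⇒ 4;  out={2}∪out(4)={2,4}
  fail(6) 'bcbc': from fail(5)=3 chase 'c': 3 ⇒ 4;  out=∅∪out(4)={4}
  fail(7) 'bcbca': from fail(6)=4 chase 'a': 4→1→0 ⇒ 8;  out={1}∪out(8)={1}

Scan:
i=0 'b': node 0→3
i=1 'd': node 3→0 ·f
i=2 'c': node 0→1  emit P4@[2:2]
i=3 'd': node 1→2  emit P0@[2:3]
i=4 'a': node 2→8 ·f
i=5 'b': node 8→9
i=6 'a': node 9→11 ·f  emit P3@[5:6]
i=7 'b': node 11→9 ·f
i=8 'a': node 9→11 ·f  emit P3@[7:8]
i=9 'c': node 11→1 ·f  emit P4@[9:9]
i=10 'd': node 1→2  emit P0@[9:10]
i=11 'd': node 2→0 ·f
i=12 'a': node 0→8
i=13 'b': node 8→9
i=14 'a': node 9→11 ·f  emit P3@[13:14]
i=15 'a': node 11→8 ·f
i=16 'a': node 8→8 ·f
i=17 'b': node 8→9
i=18 'a': node 9→11 ·f  emit P3@[17:18]
i=19 'd': node 11→0 ·f

All matches (sorted): [[2,4],[3,0],[6,3],[8,3],[9,4],[10,0],[14,3],[18,3]]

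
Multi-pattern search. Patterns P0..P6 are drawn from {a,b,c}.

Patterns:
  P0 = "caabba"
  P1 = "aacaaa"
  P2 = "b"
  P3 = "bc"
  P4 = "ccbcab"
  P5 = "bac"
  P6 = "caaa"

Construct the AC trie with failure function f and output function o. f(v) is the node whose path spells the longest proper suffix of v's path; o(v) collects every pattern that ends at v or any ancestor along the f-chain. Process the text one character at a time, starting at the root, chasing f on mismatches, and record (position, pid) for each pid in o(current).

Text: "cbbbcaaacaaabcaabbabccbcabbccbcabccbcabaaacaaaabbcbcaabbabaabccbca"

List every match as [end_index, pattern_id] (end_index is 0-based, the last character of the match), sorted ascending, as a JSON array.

Construct AC machine:
Trie (insert patterns):
  0='ε' goto a→7 b→13 c→1
  1='c' goto a→2 c→15
  2='ca' goto a→3
  3='caa' goto a→22 b→4
  4='caab' goto b→5
  5='caabb' goto a→6
  6='caabba' goto ·  ←P0
  7='a' goto a→8
  8='aa' goto c→9
  9='aac' goto a→10
  10='aaca' goto a→11
  11='aacaa' goto a→12
  12='aacaaa' goto ·  ←P1
  13='b' goto a→20 c→14  ←P2
  14='bc' goto ·  ←P3
  15='cc' goto b→16
  16='ccb' goto c→17
  17='ccbc' goto a→18
  18='ccbca' goto b→19
  19='ccbcab' goto ·  ←P4
  20='ba' goto c→21
  21='bac' goto ·  ←P5
  22='caaa' goto ·  ←P6

Failure links (BFS by depth):
  fail(1) 'c': from fail(0)=0 chase 'c': 0 ⇒ 0;  out=∅∪out(0)=∅
  fail(7) 'a': from fail(0)=0 chase 'a': 0 ⇒ 0;  out=∅∪out(0)=∅
  fail(13) 'b': from fail(0)=0 chase 'b': 0 ⇒ 0;  out={2}∪out(0)={2}
  fail(2) 'ca': from fail(1)=0 chase 'a': 0 ⇒ 7;  out=∅∪out(7)=∅
  fail(8) 'aa': from fail(7)=0 chase 'a': 0 ⇒ 7;  out=∅∪out(7)=∅
  fail(14) 'bc': from fail(13)=0 chase 'c': 0 ⇒ 1;  out={3}∪out(1)={3}
  fail(15) 'cc': from fail(1)=0 chase 'c': 0 ⇒ 1;  out=∅∪out(1)=∅
  fail(20) 'ba': from fail(13)=0 chase 'a': 0 ⇒ 7;  out=∅∪out(7)=∅
  fail(3) 'caa': from fail(2)=7 chase 'a': 7 ⇒ 8;  out=∅∪out(8)=∅
  fail(9) 'aac': from fail(8)=7 chase 'c': 7→0 ⇒ 1;  out=∅∪out(1)=∅
  fail(16) 'ccb': from fail(15)=1 chase 'b': 1→0 ⇒ 13;  out=∅∪out(13)={2}
  fail(21) 'bac': from fail(20)=7 chase 'c': 7→0 ⇒ 1;  out={5}∪out(1)={5}
  fail(4) 'caab': from fail(3)=8 chase 'b': 8→7→0 ⇒ 13;  out=∅∪out(13)={2}
  fail(10) 'aaca': from fail(9)=1 chase 'a': 1 ⇒ 2;  out=∅∪out(2)=∅
  fail(17) 'ccbc': from fail(16)=13 chase 'c': 13 ⇒ 14;  out=∅∪out(14)={3}
  fail(22) 'caaa': from fail(3)=8 chase 'a': 8→7 ⇒ 8;  out={6}∪out(8)={6}
  fail(5) 'caabb': from fail(4)=13 chase 'b': 13→0 ⇒ 13;  out=∅∪out(13)={2}
  fail(11) 'aacaa': from fail(10)=2 chase 'a': 2 ⇒ 3;  out=∅∪out(3)=∅
  fail(18) 'ccbca': from fail(17)=14 chase 'a': 14→1 ⇒ 2;  out=∅∪out(2)=∅
  fail(6) 'caabba': from fail(5)=13 chase 'a': 13 ⇒ 20;  out={0}∪out(20)={0}
  fail(12) 'aacaaa': from fail(11)=3 chase 'a': 3 ⇒ 22;  out={1}∪out(22)={1,6}
  fail(19) 'ccbcab': from fail(18)=2 chase 'b': 2→7→0 ⇒ 13;  out={4}∪out(13)={2,4}

Text stream:
i=0 'c': node 0→1
i=1 'b': node 1→13 (fail-walked)  ** P2@[1:1]
i=2 'b': node 13→13 (fail-walked)  ** P2@[2:2]
i=3 'b': node 13→13 (fail-walked)  ** P2@[3:3]
i=4 'c': node 13→14  ** P3@[3:4]
i=5 'a': node 14→2 (fail-walked)
i=6 'a': node 2→3
i=7 'a': node 3→22  ** P6@[4:7]
i=8 'c': node 22→9 (fail-walked)
i=9 'a': node 9→10
i=10 'a': node 10→11
i=11 'a': node 11→12  ** P1@[6:11],P6@[8:11]
i=12 'b': node 12→13 (fail-walked)  ** P2@[12:12]
i=13 'c': node 13→14  ** P3@[12:13]
i=14 'a': node 14→2 (fail-walked)
i=15 'a': node 2→3
i=16 'b': node 3→4  ** P2@[16:16]
i=17 'b': node 4→5  ** P2@[17:17]
i=18 'a': node 5→6  ** P0@[13:18]
i=19 'b': node 6→13 (fail-walked)  ** P2@[19:19]
i=20 'c': node 13→14  ** P3@[19:20]
i=21 'c': node 14→15 (fail-walked)
i=22 'b': node 15→16  ** P2@[22:22]
i=23 'c': node 16→17  ** P3@[22:23]
i=24 'a': node 17→18
i=25 'b': node 18→19  ** P2@[25:25],P4@[20:25]
i=26 'b': node 19→13 (fail-walked)  ** P2@[26:26]
i=27 'c': node 13→14  ** P3@[26:27]
i=28 'c': node 14→15 (fail-walked)
i=29 'b': node 15→16  ** P2@[29:29]
i=30 'c': node 16→17  ** P3@[29:30]
i=31 'a': node 17→18
i=32 'b': node 18→19  ** P2@[32:32],P4@[27:32]
i=33 'c': node 19→14 (fail-walked)  ** P3@[32:33]
i=34 'c': node 14→15 (fail-walked)
i=35 'b': node 15→16  ** P2@[35:35]
i=36 'c': node 16→17  ** P3@[35:36]
i=37 'a': node 17→18
i=38 'b': node 18→19  ** P2@[38:38],P4@[33:38]
i=39 'a': node 19→20 (fail-walked)
i=40 'a': node 20→8 (fail-walked)
i=41 'a': node 8→8 (fail-walked)
i=42 'c': node 8→9
i=43 'a': node 9→10
i=44 'a': node 10→11
i=45 'a': node 11→12  ** P1@[40:45],P6@[42:45]
i=46 'a': node 12→8 (fail-walked)
i=47 'b': node 8→13 (fail-walked)  ** P2@[47:47]
i=48 'b': node 13→13 (fail-walked)  ** P2@[48:48]
i=49 'c': node 13→14  ** P3@[48:49]
i=50 'b': node 14→13 (fail-walked)  ** P2@[50:50]
i=51 'c': node 13→14  ** P3@[50:51]
i=52 'a': node 14→2 (fail-walked)
i=53 'a': node 2→3
i=54 'b': node 3→4  ** P2@[54:54]
i=55 'b': node 4→5  ** P2@[55:55]
i=56 'a': node 5→6  ** P0@[51:56]
i=57 'b': node 6→13 (fail-walked)  ** P2@[57:57]
i=58 'a': node 13→20
i=59 'a': node 20→8 (fail-walked)
i=60 'b': node 8→13 (fail-walked)  ** P2@[60:60]
i=61 'c': node 13→14  ** P3@[60:61]
i=62 'c': node 14→15 (fail-walked)
i=63 'b': node 15→16  ** P2@[63:63]
i=64 'c': node 16→17  ** P3@[63:64]
i=65 'a': node 17→18

Result: [[1,2],[2,2],[3,2],[4,3],[7,6],[11,1],[11,6],[12,2],[13,3],[16,2],[17,2],[18,0],[19,2],[20,3],[22,2],[23,3],[25,2],[25,4],[26,2],[27,3],[29,2],[30,3],[32,2],[32,4],[33,3],[35,2],[36,3],[38,2],[38,4],[45,1],[45,6],[47,2],[48,2],[49,3],[50,2],[51,3],[54,2],[55,2],[56,0],[57,2],[60,2],[61,3],[63,2],[64,3]]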